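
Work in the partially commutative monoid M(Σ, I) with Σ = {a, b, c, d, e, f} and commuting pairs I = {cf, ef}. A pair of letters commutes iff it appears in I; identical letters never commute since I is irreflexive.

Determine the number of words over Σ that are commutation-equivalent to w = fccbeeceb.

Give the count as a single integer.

3

#0=f has no predecessor
#1=c has no predecessor
#2=c depends on [1:c]
#3=b depends on [0:f, 2:c]
#4=e depends on [3:b]
#5=e depends on [4:e]
#6=c depends on [5:e]
#7=e depends on [6:c]
#8=b depends on [7:e]
sources: [0:f, 1:c]
N(rest) = Σ N(rest − s) over sources s of rest; N(one piece) = 1:
  size 1 → [8]=1
  size 2 → [7,8]=1
  size 3 → [6,7,8]=1
  size 4 → [5,6,7,8]=1
  size 5 → [4,5,6,7,8]=1
  size 6 → [3,4,5,6,7,8]=1
  size 7 → [0,3,4,5,6,7,8]=1  [2,3,4,5,6,7,8]=1
  first=0(f) contributes 1
  first=1(c) contributes 2
|[w]| = 3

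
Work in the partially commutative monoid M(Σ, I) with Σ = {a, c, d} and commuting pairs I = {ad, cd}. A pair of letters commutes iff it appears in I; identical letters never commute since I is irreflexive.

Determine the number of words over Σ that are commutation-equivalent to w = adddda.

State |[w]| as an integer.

15

drop 0:a onto floor
drop 1:d onto floor
drop 2:d onto {1:d}
drop 3:d onto {2:d}
drop 4:d onto {3:d}
drop 5:a onto {0:a}
ground layer = {0:a, 1:d}
drop-orders for the pieces not yet dropped (sum over which currently-grounded one goes next):
  1 to go: {4} 1  {5} 1
  2 to go: {0,5} 1  {3,4} 1  {4,5} 2
  3 to go: {0,4,5} 3  {2,3,4} 1  {3,4,5} 3
  4 to go: {0,3,4,5} 6  {1,2,3,4} 1  {2,3,4,5} 4
  if 0:a drops first: 5 orders
  if 1:d drops first: 10 orders
heap linearizations: 15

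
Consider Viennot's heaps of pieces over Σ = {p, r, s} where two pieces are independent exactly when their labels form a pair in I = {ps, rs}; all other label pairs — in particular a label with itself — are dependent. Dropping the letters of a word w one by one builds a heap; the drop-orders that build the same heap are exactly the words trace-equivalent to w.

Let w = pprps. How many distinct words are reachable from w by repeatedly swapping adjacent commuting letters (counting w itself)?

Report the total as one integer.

5

0(p) covers ∅
1(p) covers 0:p
2(r) covers 1:p
3(p) covers 2:r
4(s) covers ∅
floor of heap: 0:p, 4:s
completions by unplaced set U, small U first (add the entries for U minus each lowest piece of U):
  |U|=1: {3}:1  {4}:1
  |U|=2: {2,3}:1  {3,4}:2
  |U|=3: {1,2,3}:1  {2,3,4}:3
  start at 0(p): 4
  start at 4(s): 1
sum over floor = 5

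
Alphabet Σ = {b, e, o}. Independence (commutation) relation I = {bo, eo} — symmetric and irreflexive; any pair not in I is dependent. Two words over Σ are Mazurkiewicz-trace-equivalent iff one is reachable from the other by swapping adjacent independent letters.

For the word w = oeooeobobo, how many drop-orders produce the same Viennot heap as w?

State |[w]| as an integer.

#0=o has no predecessor
#1=e has no predecessor
#2=o depends on [0:o]
#3=o depends on [2:o]
#4=e depends on [1:e]
#5=o depends on [3:o]
#6=b depends on [4:e]
#7=o depends on [5:o]
#8=b depends on [6:b]
#9=o depends on [7:o]
sources: [0:o, 1:e]
N(rest) = Σ N(rest − s) over sources s of rest; N(one piece) = 1:
  size 1 → [8]=1  [9]=1
  size 2 → [6,8]=1  [7,9]=1  [8,9]=2
  size 3 → [4,6,8]=1  [5,7,9]=1  [6,8,9]=3  [7,8,9]=3
  size 4 → [1,4,6,8]=1  [3,5,7,9]=1  [4,6,8,9]=4  [5,7,8,9]=4  [6,7,8,9]=6
  size 5 → [1,4,6,8,9]=5  [2,3,5,7,9]=1  [3,5,7,8,9]=5  [4,6,7,8,9]=10  [5,6,7,8,9]=10
  size 6 → [0,2,3,5,7,9]=1  [1,4,6,7,8,9]=15  [2,3,5,7,8,9]=6  [3,5,6,7,8,9]=15  [4,5,6,7,8,9]=20
  size 7 → [0,2,3,5,7,8,9]=7  [1,4,5,6,7,8,9]=35  [2,3,5,6,7,8,9]=21  [3,4,5,6,7,8,9]=35
  size 8 → [0,2,3,5,6,7,8,9]=28  [1,3,4,5,6,7,8,9]=70  [2,3,4,5,6,7,8,9]=56
  first=0(o) contributes 126
  first=1(e) contributes 84
|[w]| = 210

210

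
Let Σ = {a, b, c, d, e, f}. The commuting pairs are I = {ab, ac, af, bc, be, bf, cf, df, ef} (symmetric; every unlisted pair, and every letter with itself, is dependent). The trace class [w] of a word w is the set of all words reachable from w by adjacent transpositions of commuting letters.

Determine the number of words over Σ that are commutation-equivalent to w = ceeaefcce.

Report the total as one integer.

9

#0=c has no predecessor
#1=e depends on [0:c]
#2=e depends on [1:e]
#3=a depends on [2:e]
#4=e depends on [3:a]
#5=f has no predecessor
#6=c depends on [4:e]
#7=c depends on [6:c]
#8=e depends on [7:c]
sources: [0:c, 5:f]
N(rest) = Σ N(rest − s) over sources s of rest; N(one piece) = 1:
  size 1 → [5]=1  [8]=1
  size 2 → [5,8]=2  [7,8]=1
  size 3 → [5,7,8]=3  [6,7,8]=1
  size 4 → [4,6,7,8]=1  [5,6,7,8]=4
  size 5 → [3,4,6,7,8]=1  [4,5,6,7,8]=5
  size 6 → [2,3,4,6,7,8]=1  [3,4,5,6,7,8]=6
  size 7 → [1,2,3,4,6,7,8]=1  [2,3,4,5,6,7,8]=7
  first=0(c) contributes 8
  first=5(f) contributes 1
|[w]| = 9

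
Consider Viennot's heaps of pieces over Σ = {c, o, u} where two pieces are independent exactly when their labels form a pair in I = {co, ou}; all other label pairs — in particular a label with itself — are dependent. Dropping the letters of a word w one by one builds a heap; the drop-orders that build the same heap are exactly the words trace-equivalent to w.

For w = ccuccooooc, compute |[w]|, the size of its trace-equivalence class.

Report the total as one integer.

drop 0:c onto floor
drop 1:c onto {0:c}
drop 2:u onto {1:c}
drop 3:c onto {2:u}
drop 4:c onto {3:c}
drop 5:o onto floor
drop 6:o onto {5:o}
drop 7:o onto {6:o}
drop 8:o onto {7:o}
drop 9:c onto {4:c}
ground layer = {0:c, 5:o}
drop-orders for the pieces not yet dropped (sum over which currently-grounded one goes next):
  1 to go: {8} 1  {9} 1
  2 to go: {4,9} 1  {7,8} 1  {8,9} 2
  3 to go: {3,4,9} 1  {4,8,9} 3  {6,7,8} 1  {7,8,9} 3
  4 to go: {2,3,4,9} 1  {3,4,8,9} 4  {4,7,8,9} 6  {5,6,7,8} 1  {6,7,8,9} 4
  5 to go: {1,2,3,4,9} 1  {2,3,4,8,9} 5  {3,4,7,8,9} 10  {4,6,7,8,9} 10  {5,6,7,8,9} 5
  6 to go: {0,1,2,3,4,9} 1  {1,2,3,4,8,9} 6  {2,3,4,7,8,9} 15  {3,4,6,7,8,9} 20  {4,5,6,7,8,9} 15
  7 to go: {0,1,2,3,4,8,9} 7  {1,2,3,4,7,8,9} 21  {2,3,4,6,7,8,9} 35  {3,4,5,6,7,8,9} 35
  8 to go: {0,1,2,3,4,7,8,9} 28  {1,2,3,4,6,7,8,9} 56  {2,3,4,5,6,7,8,9} 70
  if 0:c drops first: 126 orders
  if 5:o drops first: 84 orders
heap linearizations: 210

210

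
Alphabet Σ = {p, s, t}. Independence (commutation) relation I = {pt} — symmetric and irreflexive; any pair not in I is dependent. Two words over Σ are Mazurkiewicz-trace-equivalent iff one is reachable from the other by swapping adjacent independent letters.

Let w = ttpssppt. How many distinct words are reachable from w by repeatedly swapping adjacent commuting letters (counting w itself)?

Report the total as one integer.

9

drop 0:t onto floor
drop 1:t onto {0:t}
drop 2:p onto floor
drop 3:s onto {1:t, 2:p}
drop 4:s onto {3:s}
drop 5:p onto {4:s}
drop 6:p onto {5:p}
drop 7:t onto {4:s}
ground layer = {0:t, 2:p}
drop-orders for the pieces not yet dropped (sum over which currently-grounded one goes next):
  1 to go: {6} 1  {7} 1
  2 to go: {5,6} 1  {6,7} 2
  3 to go: {5,6,7} 3
  4 to go: {4,5,6,7} 3
  5 to go: {3,4,5,6,7} 3
  6 to go: {1,3,4,5,6,7} 3  {2,3,4,5,6,7} 3
  if 0:t drops first: 6 orders
  if 2:p drops first: 3 orders
heap linearizations: 9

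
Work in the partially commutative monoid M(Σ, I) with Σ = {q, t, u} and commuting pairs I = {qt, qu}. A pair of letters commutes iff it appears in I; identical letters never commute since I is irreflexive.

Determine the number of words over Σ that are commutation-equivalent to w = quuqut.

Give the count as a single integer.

#0=q has no predecessor
#1=u has no predecessor
#2=u depends on [1:u]
#3=q depends on [0:q]
#4=u depends on [2:u]
#5=t depends on [4:u]
sources: [0:q, 1:u]
N(rest) = Σ N(rest − s) over sources s of rest; N(one piece) = 1:
  size 1 → [3]=1  [5]=1
  size 2 → [0,3]=1  [3,5]=2  [4,5]=1
  size 3 → [0,3,5]=3  [2,4,5]=1  [3,4,5]=3
  size 4 → [0,3,4,5]=6  [1,2,4,5]=1  [2,3,4,5]=4
  first=0(q) contributes 5
  first=1(u) contributes 10
|[w]| = 15

15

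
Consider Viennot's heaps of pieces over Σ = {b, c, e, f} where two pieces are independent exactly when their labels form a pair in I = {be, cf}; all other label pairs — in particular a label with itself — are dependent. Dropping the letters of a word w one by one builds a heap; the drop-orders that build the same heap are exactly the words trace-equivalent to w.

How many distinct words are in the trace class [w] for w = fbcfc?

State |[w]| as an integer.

piece 0:f — minimal
piece 1:b rests on {0:f}
piece 2:c rests on {1:b}
piece 3:f rests on {1:b}
piece 4:c rests on {2:c}
minimal pieces: {0:f}
ways to finish when only these pieces remain (= sum over removing one remaining piece with nothing left below it):
  1 left: {3}→1  {4}→1
  2 left: {2,4}→1  {3,4}→2
  3 left: {2,3,4}→3
  placing 0:f first → 3 extensions

3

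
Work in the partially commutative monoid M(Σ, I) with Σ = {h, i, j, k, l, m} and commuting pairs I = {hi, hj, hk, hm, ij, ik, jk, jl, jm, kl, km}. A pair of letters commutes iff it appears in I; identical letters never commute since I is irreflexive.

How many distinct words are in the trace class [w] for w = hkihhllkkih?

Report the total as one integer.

drop 0:h onto floor
drop 1:k onto floor
drop 2:i onto floor
drop 3:h onto {0:h}
drop 4:h onto {3:h}
drop 5:l onto {2:i, 4:h}
drop 6:l onto {5:l}
drop 7:k onto {1:k}
drop 8:k onto {7:k}
drop 9:i onto {6:l}
drop 10:h onto {6:l}
ground layer = {0:h, 1:k, 2:i}
drop-orders for the pieces not yet dropped (sum over which currently-grounded one goes next):
  1 to go: {8} 1  {9} 1  {10} 1
  2 to go: {7,8} 1  {8,9} 2  {8,10} 2  {9,10} 2
  3 to go: {1,7,8} 1  {6,9,10} 2  {7,8,9} 3  {7,8,10} 3  {8,9,10} 6
  4 to go: {1,7,8,9} 4  {1,7,8,10} 4  {5,6,9,10} 2  {6,8,9,10} 8  {7,8,9,10} 12
  5 to go: {1,7,8,9,10} 20  {2,5,6,9,10} 2  {4,5,6,9,10} 2  {5,6,8,9,10} 10  {6,7,8,9,10} 20
  6 to go: {1,6,7,8,9,10} 40  {2,4,5,6,9,10} 4  {2,5,6,8,9,10} 12  {3,4,5,6,9,10} 2  {4,5,6,8,9,10} 12  {5,6,7,8,9,10} 30
  7 to go: {0,3,4,5,6,9,10} 2  {1,5,6,7,8,9,10} 70  {2,3,4,5,6,9,10} 6  {2,4,5,6,8,9,10} 28  {2,5,6,7,8,9,10} 42  {3,4,5,6,8,9,10} 14  {4,5,6,7,8,9,10} 42
  8 to go: {0,2,3,4,5,6,9,10} 8  {0,3,4,5,6,8,9,10} 16  {1,2,5,6,7,8,9,10} 112  {1,4,5,6,7,8,9,10} 112  {2,3,4,5,6,8,9,10} 48  {2,4,5,6,7,8,9,10} 112  {3,4,5,6,7,8,9,10} 56
  9 to go: {0,2,3,4,5,6,8,9,10} 72  {0,3,4,5,6,7,8,9,10} 72  {1,2,4,5,6,7,8,9,10} 336  {1,3,4,5,6,7,8,9,10} 168  {2,3,4,5,6,7,8,9,10} 216
  if 0:h drops first: 720 orders
  if 1:k drops first: 360 orders
  if 2:i drops first: 240 orders
heap linearizations: 1320

1320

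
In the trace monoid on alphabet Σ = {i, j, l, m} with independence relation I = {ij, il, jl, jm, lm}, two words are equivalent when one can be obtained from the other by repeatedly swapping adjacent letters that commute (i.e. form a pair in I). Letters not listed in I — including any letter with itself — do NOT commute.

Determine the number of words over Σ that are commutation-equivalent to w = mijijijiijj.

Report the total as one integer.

drop 0:m onto floor
drop 1:i onto {0:m}
drop 2:j onto floor
drop 3:i onto {1:i}
drop 4:j onto {2:j}
drop 5:i onto {3:i}
drop 6:j onto {4:j}
drop 7:i onto {5:i}
drop 8:i onto {7:i}
drop 9:j onto {6:j}
drop 10:j onto {9:j}
ground layer = {0:m, 2:j}
drop-orders for the pieces not yet dropped (sum over which currently-grounded one goes next):
  1 to go: {8} 1  {10} 1
  2 to go: {7,8} 1  {8,10} 2  {9,10} 1
  3 to go: {5,7,8} 1  {6,9,10} 1  {7,8,10} 3  {8,9,10} 3
  4 to go: {3,5,7,8} 1  {4,6,9,10} 1  {5,7,8,10} 4  {6,8,9,10} 4  {7,8,9,10} 6
  5 to go: {1,3,5,7,8} 1  {2,4,6,9,10} 1  {3,5,7,8,10} 5  {4,6,8,9,10} 5  {5,7,8,9,10} 10  {6,7,8,9,10} 10
  6 to go: {0,1,3,5,7,8} 1  {1,3,5,7,8,10} 6  {2,4,6,8,9,10} 6  {3,5,7,8,9,10} 15  {4,6,7,8,9,10} 15  {5,6,7,8,9,10} 20
  7 to go: {0,1,3,5,7,8,10} 7  {1,3,5,7,8,9,10} 21  {2,4,6,7,8,9,10} 21  {3,5,6,7,8,9,10} 35  {4,5,6,7,8,9,10} 35
  8 to go: {0,1,3,5,7,8,9,10} 28  {1,3,5,6,7,8,9,10} 56  {2,4,5,6,7,8,9,10} 56  {3,4,5,6,7,8,9,10} 70
  9 to go: {0,1,3,5,6,7,8,9,10} 84  {1,3,4,5,6,7,8,9,10} 126  {2,3,4,5,6,7,8,9,10} 126
  if 0:m drops first: 252 orders
  if 2:j drops first: 210 orders
heap linearizations: 462

462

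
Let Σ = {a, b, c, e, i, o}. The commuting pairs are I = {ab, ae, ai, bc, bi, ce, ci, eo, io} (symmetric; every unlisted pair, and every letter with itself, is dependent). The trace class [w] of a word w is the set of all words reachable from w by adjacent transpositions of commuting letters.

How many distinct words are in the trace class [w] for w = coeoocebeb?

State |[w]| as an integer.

66

drop 0:c onto floor
drop 1:o onto {0:c}
drop 2:e onto floor
drop 3:o onto {1:o}
drop 4:o onto {3:o}
drop 5:c onto {4:o}
drop 6:e onto {2:e}
drop 7:b onto {4:o, 6:e}
drop 8:e onto {7:b}
drop 9:b onto {8:e}
ground layer = {0:c, 2:e}
drop-orders for the pieces not yet dropped (sum over which currently-grounded one goes next):
  1 to go: {5} 1  {9} 1
  2 to go: {5,9} 2  {8,9} 1
  3 to go: {5,8,9} 3  {7,8,9} 1
  4 to go: {5,7,8,9} 4  {6,7,8,9} 1
  5 to go: {2,6,7,8,9} 1  {4,5,7,8,9} 4  {5,6,7,8,9} 5
  6 to go: {2,5,6,7,8,9} 6  {3,4,5,7,8,9} 4  {4,5,6,7,8,9} 9
  7 to go: {1,3,4,5,7,8,9} 4  {2,4,5,6,7,8,9} 15  {3,4,5,6,7,8,9} 13
  8 to go: {0,1,3,4,5,7,8,9} 4  {1,3,4,5,6,7,8,9} 17  {2,3,4,5,6,7,8,9} 28
  if 0:c drops first: 45 orders
  if 2:e drops first: 21 orders
heap linearizations: 66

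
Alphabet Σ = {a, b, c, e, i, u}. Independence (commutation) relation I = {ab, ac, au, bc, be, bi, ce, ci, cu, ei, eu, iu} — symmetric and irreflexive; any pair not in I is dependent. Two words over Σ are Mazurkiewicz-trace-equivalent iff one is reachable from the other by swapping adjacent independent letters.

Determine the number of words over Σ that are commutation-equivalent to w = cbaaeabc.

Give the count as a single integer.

420

#0=c has no predecessor
#1=b has no predecessor
#2=a has no predecessor
#3=a depends on [2:a]
#4=e depends on [3:a]
#5=a depends on [4:e]
#6=b depends on [1:b]
#7=c depends on [0:c]
sources: [0:c, 1:b, 2:a]
N(rest) = Σ N(rest − s) over sources s of rest; N(one piece) = 1:
  size 1 → [5]=1  [6]=1  [7]=1
  size 2 → [0,7]=1  [1,6]=1  [4,5]=1  [5,6]=2  [5,7]=2  [6,7]=2
  size 3 → [0,5,7]=3  [0,6,7]=3  [1,5,6]=3  [1,6,7]=3  [3,4,5]=1  [4,5,6]=3  [4,5,7]=3  [5,6,7]=6
  size 4 → [0,1,6,7]=6  [0,4,5,7]=6  [0,5,6,7]=12  [1,4,5,6]=6  [1,5,6,7]=12  [2,3,4,5]=1  [3,4,5,6]=4  [3,4,5,7]=4  [4,5,6,7]=12
  size 5 → [0,1,5,6,7]=30  [0,3,4,5,7]=10  [0,4,5,6,7]=30  [1,3,4,5,6]=10  [1,4,5,6,7]=30  [2,3,4,5,6]=5  [2,3,4,5,7]=5  [3,4,5,6,7]=20
  size 6 → [0,1,4,5,6,7]=90  [0,2,3,4,5,7]=15  [0,3,4,5,6,7]=60  [1,2,3,4,5,6]=15  [1,3,4,5,6,7]=60  [2,3,4,5,6,7]=30
  first=0(c) contributes 105
  first=1(b) contributes 105
  first=2(a) contributes 210
|[w]| = 420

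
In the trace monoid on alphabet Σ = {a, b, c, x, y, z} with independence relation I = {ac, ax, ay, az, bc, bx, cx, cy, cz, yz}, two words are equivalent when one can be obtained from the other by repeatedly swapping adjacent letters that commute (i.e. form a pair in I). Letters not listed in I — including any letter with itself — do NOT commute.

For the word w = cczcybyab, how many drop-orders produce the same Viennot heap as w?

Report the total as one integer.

336

0(c) covers ∅
1(c) covers 0:c
2(z) covers ∅
3(c) covers 1:c
4(y) covers ∅
5(b) covers 2:z, 4:y
6(y) covers 5:b
7(a) covers 5:b
8(b) covers 6:y, 7:a
floor of heap: 0:c, 2:z, 4:y
completions by unplaced set U, small U first (add the entries for U minus each lowest piece of U):
  |U|=1: {3}:1  {8}:1
  |U|=2: {1,3}:1  {3,8}:2  {6,8}:1  {7,8}:1
  |U|=3: {0,1,3}:1  {1,3,8}:3  {3,6,8}:3  {3,7,8}:3  {6,7,8}:2
  |U|=4: {0,1,3,8}:4  {1,3,6,8}:6  {1,3,7,8}:6  {3,6,7,8}:8  {5,6,7,8}:2
  |U|=5: {0,1,3,6,8}:10  {0,1,3,7,8}:10  {1,3,6,7,8}:20  {2,5,6,7,8}:2  {3,5,6,7,8}:10  {4,5,6,7,8}:2
  |U|=6: {0,1,3,6,7,8}:40  {1,3,5,6,7,8}:30  {2,3,5,6,7,8}:12  {2,4,5,6,7,8}:4  {3,4,5,6,7,8}:12
  |U|=7: {0,1,3,5,6,7,8}:70  {1,2,3,5,6,7,8}:42  {1,3,4,5,6,7,8}:42  {2,3,4,5,6,7,8}:28
  start at 0(c): 112
  start at 2(z): 112
  start at 4(y): 112
sum over floor = 336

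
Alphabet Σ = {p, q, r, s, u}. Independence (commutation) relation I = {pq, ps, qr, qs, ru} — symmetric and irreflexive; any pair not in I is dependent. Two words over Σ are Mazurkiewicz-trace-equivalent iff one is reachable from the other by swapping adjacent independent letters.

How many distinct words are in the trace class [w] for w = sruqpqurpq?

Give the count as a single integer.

59

0(s) covers ∅
1(r) covers 0:s
2(u) covers 0:s
3(q) covers 2:u
4(p) covers 1:r, 2:u
5(q) covers 3:q
6(u) covers 4:p, 5:q
7(r) covers 4:p
8(p) covers 6:u, 7:r
9(q) covers 6:u
floor of heap: 0:s
completions by unplaced set U, small U first (add the entries for U minus each lowest piece of U):
  |U|=1: {8}:1  {9}:1
  |U|=2: {7,8}:1  {8,9}:2
  |U|=3: {6,8,9}:2  {7,8,9}:3
  |U|=4: {5,6,8,9}:2  {6,7,8,9}:5
  |U|=5: {3,5,6,8,9}:2  {4,6,7,8,9}:5  {5,6,7,8,9}:7
  |U|=6: {1,4,6,7,8,9}:5  {3,5,6,7,8,9}:9  {4,5,6,7,8,9}:12
  |U|=7: {1,4,5,6,7,8,9}:17  {3,4,5,6,7,8,9}:21
  |U|=8: {1,3,4,5,6,7,8,9}:38  {2,3,4,5,6,7,8,9}:21
  start at 0(s): 59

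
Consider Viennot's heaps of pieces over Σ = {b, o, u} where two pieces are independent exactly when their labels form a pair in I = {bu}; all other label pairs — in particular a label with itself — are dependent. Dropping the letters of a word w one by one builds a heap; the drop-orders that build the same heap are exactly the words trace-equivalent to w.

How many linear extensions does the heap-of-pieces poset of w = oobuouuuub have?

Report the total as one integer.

#0=o has no predecessor
#1=o depends on [0:o]
#2=b depends on [1:o]
#3=u depends on [1:o]
#4=o depends on [2:b, 3:u]
#5=u depends on [4:o]
#6=u depends on [5:u]
#7=u depends on [6:u]
#8=u depends on [7:u]
#9=b depends on [4:o]
sources: [0:o]
N(rest) = Σ N(rest − s) over sources s of rest; N(one piece) = 1:
  size 1 → [8]=1  [9]=1
  size 2 → [7,8]=1  [8,9]=2
  size 3 → [6,7,8]=1  [7,8,9]=3
  size 4 → [5,6,7,8]=1  [6,7,8,9]=4
  size 5 → [5,6,7,8,9]=5
  size 6 → [4,5,6,7,8,9]=5
  size 7 → [2,4,5,6,7,8,9]=5  [3,4,5,6,7,8,9]=5
  size 8 → [2,3,4,5,6,7,8,9]=10
  first=0(o) contributes 10

10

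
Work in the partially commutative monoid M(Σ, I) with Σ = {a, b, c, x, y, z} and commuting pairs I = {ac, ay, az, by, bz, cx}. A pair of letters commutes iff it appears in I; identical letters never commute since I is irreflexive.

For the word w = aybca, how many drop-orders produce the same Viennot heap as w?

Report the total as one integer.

7

0(a) covers ∅
1(y) covers ∅
2(b) covers 0:a
3(c) covers 1:y, 2:b
4(a) covers 2:b
floor of heap: 0:a, 1:y
completions by unplaced set U, small U first (add the entries for U minus each lowest piece of U):
  |U|=1: {3}:1  {4}:1
  |U|=2: {1,3}:1  {3,4}:2
  |U|=3: {1,3,4}:3  {2,3,4}:2
  start at 0(a): 5
  start at 1(y): 2
sum over floor = 7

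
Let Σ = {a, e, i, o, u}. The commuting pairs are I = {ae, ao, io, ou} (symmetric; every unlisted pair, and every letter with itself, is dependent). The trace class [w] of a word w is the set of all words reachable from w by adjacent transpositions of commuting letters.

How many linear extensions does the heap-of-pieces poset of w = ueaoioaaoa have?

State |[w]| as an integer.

91

0(u) covers ∅
1(e) covers 0:u
2(a) covers 0:u
3(o) covers 1:e
4(i) covers 1:e, 2:a
5(o) covers 3:o
6(a) covers 4:i
7(a) covers 6:a
8(o) covers 5:o
9(a) covers 7:a
floor of heap: 0:u
completions by unplaced set U, small U first (add the entries for U minus each lowest piece of U):
  |U|=1: {8}:1  {9}:1
  |U|=2: {5,8}:1  {7,9}:1  {8,9}:2
  |U|=3: {3,5,8}:1  {5,8,9}:3  {6,7,9}:1  {7,8,9}:3
  |U|=4: {3,5,8,9}:4  {4,6,7,9}:1  {5,7,8,9}:6  {6,7,8,9}:4
  |U|=5: {2,4,6,7,9}:1  {3,5,7,8,9}:10  {4,6,7,8,9}:5  {5,6,7,8,9}:10
  |U|=6: {2,4,6,7,8,9}:6  {3,5,6,7,8,9}:20  {4,5,6,7,8,9}:15
  |U|=7: {2,4,5,6,7,8,9}:21  {3,4,5,6,7,8,9}:35
  |U|=8: {1,3,4,5,6,7,8,9}:35  {2,3,4,5,6,7,8,9}:56
  start at 0(u): 91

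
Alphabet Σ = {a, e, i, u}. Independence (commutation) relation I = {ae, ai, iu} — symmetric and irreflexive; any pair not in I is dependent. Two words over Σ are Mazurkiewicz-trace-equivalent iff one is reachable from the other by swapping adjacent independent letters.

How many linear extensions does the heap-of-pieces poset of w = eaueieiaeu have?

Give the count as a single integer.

12

drop 0:e onto floor
drop 1:a onto floor
drop 2:u onto {0:e, 1:a}
drop 3:e onto {2:u}
drop 4:i onto {3:e}
drop 5:e onto {4:i}
drop 6:i onto {5:e}
drop 7:a onto {2:u}
drop 8:e onto {6:i}
drop 9:u onto {7:a, 8:e}
ground layer = {0:e, 1:a}
drop-orders for the pieces not yet dropped (sum over which currently-grounded one goes next):
  1 to go: {9} 1
  2 to go: {7,9} 1  {8,9} 1
  3 to go: {6,8,9} 1  {7,8,9} 2
  4 to go: {5,6,8,9} 1  {6,7,8,9} 3
  5 to go: {4,5,6,8,9} 1  {5,6,7,8,9} 4
  6 to go: {3,4,5,6,8,9} 1  {4,5,6,7,8,9} 5
  7 to go: {3,4,5,6,7,8,9} 6
  8 to go: {2,3,4,5,6,7,8,9} 6
  if 0:e drops first: 6 orders
  if 1:a drops first: 6 orders
heap linearizations: 12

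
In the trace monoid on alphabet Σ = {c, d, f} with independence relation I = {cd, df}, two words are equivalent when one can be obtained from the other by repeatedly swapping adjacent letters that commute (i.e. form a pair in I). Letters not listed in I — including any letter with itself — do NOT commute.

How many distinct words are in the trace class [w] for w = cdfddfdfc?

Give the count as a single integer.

126

0(c) covers ∅
1(d) covers ∅
2(f) covers 0:c
3(d) covers 1:d
4(d) covers 3:d
5(f) covers 2:f
6(d) covers 4:d
7(f) covers 5:f
8(c) covers 7:f
floor of heap: 0:c, 1:d
completions by unplaced set U, small U first (add the entries for U minus each lowest piece of U):
  |U|=1: {6}:1  {8}:1
  |U|=2: {4,6}:1  {6,8}:2  {7,8}:1
  |U|=3: {3,4,6}:1  {4,6,8}:3  {5,7,8}:1  {6,7,8}:3
  |U|=4: {1,3,4,6}:1  {2,5,7,8}:1  {3,4,6,8}:4  {4,6,7,8}:6  {5,6,7,8}:4
  |U|=5: {0,2,5,7,8}:1  {1,3,4,6,8}:5  {2,5,6,7,8}:5  {3,4,6,7,8}:10  {4,5,6,7,8}:10
  |U|=6: {0,2,5,6,7,8}:6  {1,3,4,6,7,8}:15  {2,4,5,6,7,8}:15  {3,4,5,6,7,8}:20
  |U|=7: {0,2,4,5,6,7,8}:21  {1,3,4,5,6,7,8}:35  {2,3,4,5,6,7,8}:35
  start at 0(c): 70
  start at 1(d): 56
sum over floor = 126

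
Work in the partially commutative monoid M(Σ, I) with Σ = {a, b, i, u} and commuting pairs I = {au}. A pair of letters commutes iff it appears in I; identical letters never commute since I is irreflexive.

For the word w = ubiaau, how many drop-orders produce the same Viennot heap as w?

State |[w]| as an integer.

0(u) covers ∅
1(b) covers 0:u
2(i) covers 1:b
3(a) covers 2:i
4(a) covers 3:a
5(u) covers 2:i
floor of heap: 0:u
completions by unplaced set U, small U first (add the entries for U minus each lowest piece of U):
  |U|=1: {4}:1  {5}:1
  |U|=2: {3,4}:1  {4,5}:2
  |U|=3: {3,4,5}:3
  |U|=4: {2,3,4,5}:3
  start at 0(u): 3

3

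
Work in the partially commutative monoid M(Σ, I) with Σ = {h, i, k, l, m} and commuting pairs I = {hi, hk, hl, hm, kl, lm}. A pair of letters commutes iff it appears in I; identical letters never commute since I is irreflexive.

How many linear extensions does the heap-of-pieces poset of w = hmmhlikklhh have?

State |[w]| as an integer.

2970

drop 0:h onto floor
drop 1:m onto floor
drop 2:m onto {1:m}
drop 3:h onto {0:h}
drop 4:l onto floor
drop 5:i onto {2:m, 4:l}
drop 6:k onto {5:i}
drop 7:k onto {6:k}
drop 8:l onto {5:i}
drop 9:h onto {3:h}
drop 10:h onto {9:h}
ground layer = {0:h, 1:m, 4:l}
drop-orders for the pieces not yet dropped (sum over which currently-grounded one goes next):
  1 to go: {7} 1  {8} 1  {10} 1
  2 to go: {6,7} 1  {7,8} 2  {7,10} 2  {8,10} 2  {9,10} 1
  3 to go: {3,9,10} 1  {6,7,8} 3  {6,7,10} 3  {7,8,10} 6  {7,9,10} 3  {8,9,10} 3
  4 to go: {0,3,9,10} 1  {3,7,9,10} 4  {3,8,9,10} 4  {5,6,7,8} 3  {6,7,8,10} 12  {6,7,9,10} 6  {7,8,9,10} 12
  5 to go: {0,3,7,9,10} 5  {0,3,8,9,10} 5  {2,5,6,7,8} 3  {3,6,7,9,10} 10  {3,7,8,9,10} 20  {4,5,6,7,8} 3  {5,6,7,8,10} 15  {6,7,8,9,10} 30
  6 to go: {0,3,6,7,9,10} 15  {0,3,7,8,9,10} 30  {1,2,5,6,7,8} 3  {2,4,5,6,7,8} 6  {2,5,6,7,8,10} 18  {3,6,7,8,9,10} 60  {4,5,6,7,8,10} 18  {5,6,7,8,9,10} 45
  7 to go: {0,3,6,7,8,9,10} 105  {1,2,4,5,6,7,8} 9  {1,2,5,6,7,8,10} 21  {2,4,5,6,7,8,10} 42  {2,5,6,7,8,9,10} 63  {3,5,6,7,8,9,10} 105  {4,5,6,7,8,9,10} 63
  8 to go: {0,3,5,6,7,8,9,10} 210  {1,2,4,5,6,7,8,10} 72  {1,2,5,6,7,8,9,10} 84  {2,3,5,6,7,8,9,10} 168  {2,4,5,6,7,8,9,10} 168  {3,4,5,6,7,8,9,10} 168
  9 to go: {0,2,3,5,6,7,8,9,10} 378  {0,3,4,5,6,7,8,9,10} 378  {1,2,3,5,6,7,8,9,10} 252  {1,2,4,5,6,7,8,9,10} 324  {2,3,4,5,6,7,8,9,10} 504
  if 0:h drops first: 1080 orders
  if 1:m drops first: 1260 orders
  if 4:l drops first: 630 orders
heap linearizations: 2970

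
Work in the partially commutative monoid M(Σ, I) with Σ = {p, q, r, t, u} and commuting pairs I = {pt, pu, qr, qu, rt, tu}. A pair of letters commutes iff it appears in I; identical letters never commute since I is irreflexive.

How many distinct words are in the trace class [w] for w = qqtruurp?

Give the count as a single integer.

piece 0:q — minimal
piece 1:q rests on {0:q}
piece 2:t rests on {1:q}
piece 3:r — minimal
piece 4:u rests on {3:r}
piece 5:u rests on {4:u}
piece 6:r rests on {5:u}
piece 7:p rests on {1:q, 6:r}
minimal pieces: {0:q, 3:r}
ways to finish when only these pieces remain (= sum over removing one remaining piece with nothing left below it):
  1 left: {2}→1  {7}→1
  2 left: {2,7}→2  {6,7}→1
  3 left: {1,2,7}→2  {2,6,7}→3  {5,6,7}→1
  4 left: {0,1,2,7}→2  {1,2,6,7}→5  {2,5,6,7}→4  {4,5,6,7}→1
  5 left: {0,1,2,6,7}→7  {1,2,5,6,7}→9  {2,4,5,6,7}→5  {3,4,5,6,7}→1
  6 left: {0,1,2,5,6,7}→16  {1,2,4,5,6,7}→14  {2,3,4,5,6,7}→6
  placing 0:q first → 20 extensions
  placing 3:r first → 30 extensions
total linear extensions = 50

50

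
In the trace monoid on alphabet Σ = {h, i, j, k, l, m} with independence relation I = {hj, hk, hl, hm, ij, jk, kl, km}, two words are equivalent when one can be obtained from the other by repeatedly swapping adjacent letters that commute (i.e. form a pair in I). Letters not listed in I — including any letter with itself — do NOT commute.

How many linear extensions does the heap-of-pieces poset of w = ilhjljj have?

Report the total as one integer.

piece 0:i — minimal
piece 1:l rests on {0:i}
piece 2:h rests on {0:i}
piece 3:j rests on {1:l}
piece 4:l rests on {3:j}
piece 5:j rests on {4:l}
piece 6:j rests on {5:j}
minimal pieces: {0:i}
ways to finish when only these pieces remain (= sum over removing one remaining piece with nothing left below it):
  1 left: {2}→1  {6}→1
  2 left: {2,6}→2  {5,6}→1
  3 left: {2,5,6}→3  {4,5,6}→1
  4 left: {2,4,5,6}→4  {3,4,5,6}→1
  5 left: {1,3,4,5,6}→1  {2,3,4,5,6}→5
  placing 0:i first → 6 extensions

6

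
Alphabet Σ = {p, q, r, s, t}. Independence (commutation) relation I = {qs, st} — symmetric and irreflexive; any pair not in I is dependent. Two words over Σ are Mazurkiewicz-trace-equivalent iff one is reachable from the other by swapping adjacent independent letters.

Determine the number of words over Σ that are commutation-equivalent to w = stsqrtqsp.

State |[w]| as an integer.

0(s) covers ∅
1(t) covers ∅
2(s) covers 0:s
3(q) covers 1:t
4(r) covers 2:s, 3:q
5(t) covers 4:r
6(q) covers 5:t
7(s) covers 4:r
8(p) covers 6:q, 7:s
floor of heap: 0:s, 1:t
completions by unplaced set U, small U first (add the entries for U minus each lowest piece of U):
  |U|=1: {8}:1
  |U|=2: {6,8}:1  {7,8}:1
  |U|=3: {5,6,8}:1  {6,7,8}:2
  |U|=4: {5,6,7,8}:3
  |U|=5: {4,5,6,7,8}:3
  |U|=6: {2,4,5,6,7,8}:3  {3,4,5,6,7,8}:3
  |U|=7: {0,2,4,5,6,7,8}:3  {1,3,4,5,6,7,8}:3  {2,3,4,5,6,7,8}:6
  start at 0(s): 9
  start at 1(t): 9
sum over floor = 18

18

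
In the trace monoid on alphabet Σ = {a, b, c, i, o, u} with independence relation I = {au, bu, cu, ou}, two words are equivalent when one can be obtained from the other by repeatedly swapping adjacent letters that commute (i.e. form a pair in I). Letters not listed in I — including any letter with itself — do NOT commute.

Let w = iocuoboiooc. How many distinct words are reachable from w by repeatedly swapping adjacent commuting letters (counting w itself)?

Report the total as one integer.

6

#0=i has no predecessor
#1=o depends on [0:i]
#2=c depends on [1:o]
#3=u depends on [0:i]
#4=o depends on [2:c]
#5=b depends on [4:o]
#6=o depends on [5:b]
#7=i depends on [3:u, 6:o]
#8=o depends on [7:i]
#9=o depends on [8:o]
#10=c depends on [9:o]
sources: [0:i]
N(rest) = Σ N(rest − s) over sources s of rest; N(one piece) = 1:
  size 1 → [10]=1
  size 2 → [9,10]=1
  size 3 → [8,9,10]=1
  size 4 → [7,8,9,10]=1
  size 5 → [3,7,8,9,10]=1  [6,7,8,9,10]=1
  size 6 → [3,6,7,8,9,10]=2  [5,6,7,8,9,10]=1
  size 7 → [3,5,6,7,8,9,10]=3  [4,5,6,7,8,9,10]=1
  size 8 → [2,4,5,6,7,8,9,10]=1  [3,4,5,6,7,8,9,10]=4
  size 9 → [1,2,4,5,6,7,8,9,10]=1  [2,3,4,5,6,7,8,9,10]=5
  first=0(i) contributes 6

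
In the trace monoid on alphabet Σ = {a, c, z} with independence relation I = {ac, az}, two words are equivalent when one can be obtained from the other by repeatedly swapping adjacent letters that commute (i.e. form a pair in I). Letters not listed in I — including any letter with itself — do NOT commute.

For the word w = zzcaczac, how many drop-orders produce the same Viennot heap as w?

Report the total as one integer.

28

0(z) covers ∅
1(z) covers 0:z
2(c) covers 1:z
3(a) covers ∅
4(c) covers 2:c
5(z) covers 4:c
6(a) covers 3:a
7(c) covers 5:z
floor of heap: 0:z, 3:a
completions by unplaced set U, small U first (add the entries for U minus each lowest piece of U):
  |U|=1: {6}:1  {7}:1
  |U|=2: {3,6}:1  {5,7}:1  {6,7}:2
  |U|=3: {3,6,7}:3  {4,5,7}:1  {5,6,7}:3
  |U|=4: {2,4,5,7}:1  {3,5,6,7}:6  {4,5,6,7}:4
  |U|=5: {1,2,4,5,7}:1  {2,4,5,6,7}:5  {3,4,5,6,7}:10
  |U|=6: {0,1,2,4,5,7}:1  {1,2,4,5,6,7}:6  {2,3,4,5,6,7}:15
  start at 0(z): 21
  start at 3(a): 7
sum over floor = 28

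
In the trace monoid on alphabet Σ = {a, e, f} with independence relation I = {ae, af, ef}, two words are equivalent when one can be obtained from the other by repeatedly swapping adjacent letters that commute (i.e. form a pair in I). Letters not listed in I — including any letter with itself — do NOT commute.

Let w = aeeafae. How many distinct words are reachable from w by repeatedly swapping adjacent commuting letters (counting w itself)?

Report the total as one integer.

140

0(a) covers ∅
1(e) covers ∅
2(e) covers 1:e
3(a) covers 0:a
4(f) covers ∅
5(a) covers 3:a
6(e) covers 2:e
floor of heap: 0:a, 1:e, 4:f
completions by unplaced set U, small U first (add the entries for U minus each lowest piece of U):
  |U|=1: {4}:1  {5}:1  {6}:1
  |U|=2: {2,6}:1  {3,5}:1  {4,5}:2  {4,6}:2  {5,6}:2
  |U|=3: {0,3,5}:1  {1,2,6}:1  {2,4,6}:3  {2,5,6}:3  {3,4,5}:3  {3,5,6}:3  {4,5,6}:6
  |U|=4: {0,3,4,5}:4  {0,3,5,6}:4  {1,2,4,6}:4  {1,2,5,6}:4  {2,3,5,6}:6  {2,4,5,6}:12  {3,4,5,6}:12
  |U|=5: {0,2,3,5,6}:10  {0,3,4,5,6}:20  {1,2,3,5,6}:10  {1,2,4,5,6}:20  {2,3,4,5,6}:30
  start at 0(a): 60
  start at 1(e): 60
  start at 4(f): 20
sum over floor = 140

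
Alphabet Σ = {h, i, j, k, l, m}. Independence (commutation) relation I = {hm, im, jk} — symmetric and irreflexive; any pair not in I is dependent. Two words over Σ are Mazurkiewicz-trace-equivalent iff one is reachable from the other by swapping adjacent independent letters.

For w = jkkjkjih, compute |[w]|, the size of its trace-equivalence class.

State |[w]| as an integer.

0(j) covers ∅
1(k) covers ∅
2(k) covers 1:k
3(j) covers 0:j
4(k) covers 2:k
5(j) covers 3:j
6(i) covers 4:k, 5:j
7(h) covers 6:i
floor of heap: 0:j, 1:k
completions by unplaced set U, small U first (add the entries for U minus each lowest piece of U):
  |U|=1: {7}:1
  |U|=2: {6,7}:1
  |U|=3: {4,6,7}:1  {5,6,7}:1
  |U|=4: {2,4,6,7}:1  {3,5,6,7}:1  {4,5,6,7}:2
  |U|=5: {0,3,5,6,7}:1  {1,2,4,6,7}:1  {2,4,5,6,7}:3  {3,4,5,6,7}:3
  |U|=6: {0,3,4,5,6,7}:4  {1,2,4,5,6,7}:4  {2,3,4,5,6,7}:6
  start at 0(j): 10
  start at 1(k): 10
sum over floor = 20

20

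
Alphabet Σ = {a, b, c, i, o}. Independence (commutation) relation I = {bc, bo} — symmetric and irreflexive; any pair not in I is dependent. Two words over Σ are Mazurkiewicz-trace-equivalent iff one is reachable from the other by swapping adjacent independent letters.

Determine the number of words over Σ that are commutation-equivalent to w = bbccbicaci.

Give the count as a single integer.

10

drop 0:b onto floor
drop 1:b onto {0:b}
drop 2:c onto floor
drop 3:c onto {2:c}
drop 4:b onto {1:b}
drop 5:i onto {3:c, 4:b}
drop 6:c onto {5:i}
drop 7:a onto {6:c}
drop 8:c onto {7:a}
drop 9:i onto {8:c}
ground layer = {0:b, 2:c}
drop-orders for the pieces not yet dropped (sum over which currently-grounded one goes next):
  1 to go: {9} 1
  2 to go: {8,9} 1
  3 to go: {7,8,9} 1
  4 to go: {6,7,8,9} 1
  5 to go: {5,6,7,8,9} 1
  6 to go: {3,5,6,7,8,9} 1  {4,5,6,7,8,9} 1
  7 to go: {1,4,5,6,7,8,9} 1  {2,3,5,6,7,8,9} 1  {3,4,5,6,7,8,9} 2
  8 to go: {0,1,4,5,6,7,8,9} 1  {1,3,4,5,6,7,8,9} 3  {2,3,4,5,6,7,8,9} 3
  if 0:b drops first: 6 orders
  if 2:c drops first: 4 orders
heap linearizations: 10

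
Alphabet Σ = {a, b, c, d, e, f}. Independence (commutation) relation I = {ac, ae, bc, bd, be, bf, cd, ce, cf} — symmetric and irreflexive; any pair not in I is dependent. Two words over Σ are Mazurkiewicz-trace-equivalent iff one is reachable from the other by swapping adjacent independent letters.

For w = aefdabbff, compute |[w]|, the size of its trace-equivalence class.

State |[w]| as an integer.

drop 0:a onto floor
drop 1:e onto floor
drop 2:f onto {0:a, 1:e}
drop 3:d onto {2:f}
drop 4:a onto {3:d}
drop 5:b onto {4:a}
drop 6:b onto {5:b}
drop 7:f onto {4:a}
drop 8:f onto {7:f}
ground layer = {0:a, 1:e}
drop-orders for the pieces not yet dropped (sum over which currently-grounded one goes next):
  1 to go: {6} 1  {8} 1
  2 to go: {5,6} 1  {6,8} 2  {7,8} 1
  3 to go: {5,6,8} 3  {6,7,8} 3
  4 to go: {5,6,7,8} 6
  5 to go: {4,5,6,7,8} 6
  6 to go: {3,4,5,6,7,8} 6
  7 to go: {2,3,4,5,6,7,8} 6
  if 0:a drops first: 6 orders
  if 1:e drops first: 6 orders
heap linearizations: 12

12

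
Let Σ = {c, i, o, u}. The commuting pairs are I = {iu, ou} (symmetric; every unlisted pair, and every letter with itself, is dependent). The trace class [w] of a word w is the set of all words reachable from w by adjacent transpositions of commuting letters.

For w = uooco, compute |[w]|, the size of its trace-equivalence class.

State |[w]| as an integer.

piece 0:u — minimal
piece 1:o — minimal
piece 2:o rests on {1:o}
piece 3:c rests on {0:u, 2:o}
piece 4:o rests on {3:c}
minimal pieces: {0:u, 1:o}
ways to finish when only these pieces remain (= sum over removing one remaining piece with nothing left below it):
  1 left: {4}→1
  2 left: {3,4}→1
  3 left: {0,3,4}→1  {2,3,4}→1
  placing 0:u first → 1 extensions
  placing 1:o first → 2 extensions
total linear extensions = 3

3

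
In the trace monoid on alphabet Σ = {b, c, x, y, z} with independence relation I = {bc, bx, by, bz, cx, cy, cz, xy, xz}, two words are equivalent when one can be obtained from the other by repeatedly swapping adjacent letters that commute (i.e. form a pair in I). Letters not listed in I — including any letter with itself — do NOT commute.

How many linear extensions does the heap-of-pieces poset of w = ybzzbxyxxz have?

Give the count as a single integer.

0(y) covers ∅
1(b) covers ∅
2(z) covers 0:y
3(z) covers 2:z
4(b) covers 1:b
5(x) covers ∅
6(y) covers 3:z
7(x) covers 5:x
8(x) covers 7:x
9(z) covers 6:y
floor of heap: 0:y, 1:b, 5:x
completions by unplaced set U, small U first (add the entries for U minus each lowest piece of U):
  |U|=1: {4}:1  {8}:1  {9}:1
  |U|=2: {1,4}:1  {4,8}:2  {4,9}:2  {6,9}:1  {7,8}:1  {8,9}:2
  |U|=3: {1,4,8}:3  {1,4,9}:3  {3,6,9}:1  {4,6,9}:3  {4,7,8}:3  {4,8,9}:6  {5,7,8}:1  {6,8,9}:3  {7,8,9}:3
  |U|=4: {1,4,6,9}:6  {1,4,7,8}:6  {1,4,8,9}:12  {2,3,6,9}:1  {3,4,6,9}:4  {3,6,8,9}:4  {4,5,7,8}:4  {4,6,8,9}:12  {4,7,8,9}:12  {5,7,8,9}:4  {6,7,8,9}:6
  |U|=5: {0,2,3,6,9}:1  {1,3,4,6,9}:10  {1,4,5,7,8}:10  {1,4,6,8,9}:30  {1,4,7,8,9}:30  {2,3,4,6,9}:5  {2,3,6,8,9}:5  {3,4,6,8,9}:20  {3,6,7,8,9}:10  {4,5,7,8,9}:20  {4,6,7,8,9}:30  {5,6,7,8,9}:10
  |U|=6: {0,2,3,4,6,9}:6  {0,2,3,6,8,9}:6  {1,2,3,4,6,9}:15  {1,3,4,6,8,9}:60  {1,4,5,7,8,9}:60  {1,4,6,7,8,9}:90  {2,3,4,6,8,9}:30  {2,3,6,7,8,9}:15  {3,4,6,7,8,9}:60  {3,5,6,7,8,9}:20  {4,5,6,7,8,9}:60
  |U|=7: {0,1,2,3,4,6,9}:21  {0,2,3,4,6,8,9}:42  {0,2,3,6,7,8,9}:21  {1,2,3,4,6,8,9}:105  {1,3,4,6,7,8,9}:210  {1,4,5,6,7,8,9}:210  {2,3,4,6,7,8,9}:105  {2,3,5,6,7,8,9}:35  {3,4,5,6,7,8,9}:140
  |U|=8: {0,1,2,3,4,6,8,9}:168  {0,2,3,4,6,7,8,9}:168  {0,2,3,5,6,7,8,9}:56  {1,2,3,4,6,7,8,9}:420  {1,3,4,5,6,7,8,9}:560  {2,3,4,5,6,7,8,9}:280
  start at 0(y): 1260
  start at 1(b): 504
  start at 5(x): 756
sum over floor = 2520

2520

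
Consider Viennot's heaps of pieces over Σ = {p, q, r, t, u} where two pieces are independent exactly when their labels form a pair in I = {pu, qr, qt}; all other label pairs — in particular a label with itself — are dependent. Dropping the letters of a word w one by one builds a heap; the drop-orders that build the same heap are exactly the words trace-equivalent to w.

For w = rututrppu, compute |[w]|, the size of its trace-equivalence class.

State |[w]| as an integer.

#0=r has no predecessor
#1=u depends on [0:r]
#2=t depends on [1:u]
#3=u depends on [2:t]
#4=t depends on [3:u]
#5=r depends on [4:t]
#6=p depends on [5:r]
#7=p depends on [6:p]
#8=u depends on [5:r]
sources: [0:r]
N(rest) = Σ N(rest − s) over sources s of rest; N(one piece) = 1:
  size 1 → [7]=1  [8]=1
  size 2 → [6,7]=1  [7,8]=2
  size 3 → [6,7,8]=3
  size 4 → [5,6,7,8]=3
  size 5 → [4,5,6,7,8]=3
  size 6 → [3,4,5,6,7,8]=3
  size 7 → [2,3,4,5,6,7,8]=3
  first=0(r) contributes 3

3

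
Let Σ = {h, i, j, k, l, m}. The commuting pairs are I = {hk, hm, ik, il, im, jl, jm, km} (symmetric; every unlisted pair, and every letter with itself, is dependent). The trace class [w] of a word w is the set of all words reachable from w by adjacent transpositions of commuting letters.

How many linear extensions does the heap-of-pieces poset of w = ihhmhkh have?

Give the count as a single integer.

42

piece 0:i — minimal
piece 1:h rests on {0:i}
piece 2:h rests on {1:h}
piece 3:m — minimal
piece 4:h rests on {2:h}
piece 5:k — minimal
piece 6:h rests on {4:h}
minimal pieces: {0:i, 3:m, 5:k}
ways to finish when only these pieces remain (= sum over removing one remaining piece with nothing left below it):
  1 left: {3}→1  {5}→1  {6}→1
  2 left: {3,5}→2  {3,6}→2  {4,6}→1  {5,6}→2
  3 left: {2,4,6}→1  {3,4,6}→3  {3,5,6}→6  {4,5,6}→3
  4 left: {1,2,4,6}→1  {2,3,4,6}→4  {2,4,5,6}→4  {3,4,5,6}→12
  5 left: {0,1,2,4,6}→1  {1,2,3,4,6}→5  {1,2,4,5,6}→5  {2,3,4,5,6}→20
  placing 0:i first → 30 extensions
  placing 3:m first → 6 extensions
  placing 5:k first → 6 extensions
total linear extensions = 42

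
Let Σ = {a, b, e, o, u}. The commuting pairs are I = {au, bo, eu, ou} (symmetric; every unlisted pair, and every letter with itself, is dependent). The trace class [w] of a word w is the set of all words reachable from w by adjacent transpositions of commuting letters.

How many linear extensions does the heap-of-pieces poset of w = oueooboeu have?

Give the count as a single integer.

58

#0=o has no predecessor
#1=u has no predecessor
#2=e depends on [0:o]
#3=o depends on [2:e]
#4=o depends on [3:o]
#5=b depends on [1:u, 2:e]
#6=o depends on [4:o]
#7=e depends on [5:b, 6:o]
#8=u depends on [5:b]
sources: [0:o, 1:u]
N(rest) = Σ N(rest − s) over sources s of rest; N(one piece) = 1:
  size 1 → [7]=1  [8]=1
  size 2 → [6,7]=1  [7,8]=2
  size 3 → [4,6,7]=1  [5,7,8]=2  [6,7,8]=3
  size 4 → [1,5,7,8]=2  [3,4,6,7]=1  [4,6,7,8]=4  [5,6,7,8]=5
  size 5 → [1,5,6,7,8]=7  [3,4,6,7,8]=5  [4,5,6,7,8]=9
  size 6 → [1,4,5,6,7,8]=16  [3,4,5,6,7,8]=14
  size 7 → [1,3,4,5,6,7,8]=30  [2,3,4,5,6,7,8]=14
  first=0(o) contributes 44
  first=1(u) contributes 14
|[w]| = 58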